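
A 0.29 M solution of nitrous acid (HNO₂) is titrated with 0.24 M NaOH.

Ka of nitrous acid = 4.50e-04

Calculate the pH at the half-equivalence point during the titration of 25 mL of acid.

At half-equivalence [HA] = [A⁻], so Henderson-Hasselbalch gives pH = pKa = -log(4.50e-04) = 3.35.

pH = pKa = 3.35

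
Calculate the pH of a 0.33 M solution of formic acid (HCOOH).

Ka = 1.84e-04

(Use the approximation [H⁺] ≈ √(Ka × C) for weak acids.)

[H⁺] = √(Ka × C) = √(1.84e-04 × 0.33) = 7.7923e-03. pH = -log(7.7923e-03)

pH = 2.11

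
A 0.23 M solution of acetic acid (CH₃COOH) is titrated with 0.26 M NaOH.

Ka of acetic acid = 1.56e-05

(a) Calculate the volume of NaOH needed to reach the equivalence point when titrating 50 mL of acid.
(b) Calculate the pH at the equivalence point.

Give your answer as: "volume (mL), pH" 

moles acid = 0.23 × 50/1000 = 0.0115 mol; V_base = moles/0.26 × 1000 = 44.2 mL. At equivalence only the conjugate base is present: [A⁻] = 0.0115/0.094 = 1.2204e-01 M. Kb = Kw/Ka = 6.41e-10; [OH⁻] = √(Kb × [A⁻]) = 8.8448e-06; pOH = 5.05; pH = 14 - pOH = 8.95.

V = 44.2 mL, pH = 8.95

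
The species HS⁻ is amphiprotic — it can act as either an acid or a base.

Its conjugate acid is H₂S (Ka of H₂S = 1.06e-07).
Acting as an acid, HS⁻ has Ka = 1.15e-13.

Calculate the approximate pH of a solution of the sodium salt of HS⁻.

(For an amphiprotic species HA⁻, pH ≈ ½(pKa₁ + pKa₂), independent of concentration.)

pKa₁ = -log(1.06e-07) = 6.97; pKa₂ = -log(1.15e-13) = 12.94. For an amphiprotic species, pH ≈ ½(pKa₁ + pKa₂) = ½(6.97 + 12.94) = 9.96.

pH = 9.96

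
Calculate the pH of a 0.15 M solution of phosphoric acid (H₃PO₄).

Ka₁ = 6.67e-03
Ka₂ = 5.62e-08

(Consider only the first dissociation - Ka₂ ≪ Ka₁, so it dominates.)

First dissociation dominates. From Ka₁ = [H⁺][HA⁻]/[H₂A], x² + Ka₁·x − Ka₁·C = 0 with C = 0.15 M and Ka₁ = 6.67e-03. Solving: [H⁺] = (−Ka₁ + √(Ka₁² + 4·Ka₁·C)) / 2 = 2.8471e-02 M. pH = -log(2.8471e-02) = 1.55.

pH = 1.55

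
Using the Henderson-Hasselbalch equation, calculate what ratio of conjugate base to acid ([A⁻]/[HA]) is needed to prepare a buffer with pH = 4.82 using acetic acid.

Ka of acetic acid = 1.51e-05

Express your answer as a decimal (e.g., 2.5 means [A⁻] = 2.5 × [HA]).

pKa = -log(1.51e-05) = 4.8210. pH = pKa + log([A⁻]/[HA]), so log([A⁻]/[HA]) = pH − pKa = 4.82 − 4.8210 = -0.0010. [A⁻]/[HA] = 10^(-0.0010) = 0.998

[A⁻]/[HA] = 0.998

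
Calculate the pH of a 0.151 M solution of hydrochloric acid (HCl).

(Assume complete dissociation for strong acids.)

[H⁺] = 0.151 M for strong acid. pH = -log[H⁺] = -log(0.151)

pH = 0.82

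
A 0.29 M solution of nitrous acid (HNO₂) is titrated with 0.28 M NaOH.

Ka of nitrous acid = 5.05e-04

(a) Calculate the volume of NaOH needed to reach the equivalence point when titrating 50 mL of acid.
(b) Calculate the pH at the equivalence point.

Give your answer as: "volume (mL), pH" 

moles acid = 0.29 × 50/1000 = 0.0145 mol; V_base = moles/0.28 × 1000 = 51.8 mL. At equivalence only the conjugate base is present: [A⁻] = 0.0145/0.102 = 1.4246e-01 M. Kb = Kw/Ka = 1.98e-11; [OH⁻] = √(Kb × [A⁻]) = 1.6796e-06; pOH = 5.77; pH = 14 - pOH = 8.23.

V = 51.8 mL, pH = 8.23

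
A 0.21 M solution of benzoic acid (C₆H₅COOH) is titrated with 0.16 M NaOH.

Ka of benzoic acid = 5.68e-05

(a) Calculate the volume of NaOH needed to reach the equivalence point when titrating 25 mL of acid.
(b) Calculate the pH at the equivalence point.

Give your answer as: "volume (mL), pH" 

moles acid = 0.21 × 25/1000 = 0.00525 mol; V_base = moles/0.16 × 1000 = 32.8 mL. At equivalence only the conjugate base is present: [A⁻] = 0.00525/0.058 = 9.0811e-02 M. Kb = Kw/Ka = 1.76e-10; [OH⁻] = √(Kb × [A⁻]) = 3.9985e-06; pOH = 5.40; pH = 14 - pOH = 8.60.

V = 32.8 mL, pH = 8.60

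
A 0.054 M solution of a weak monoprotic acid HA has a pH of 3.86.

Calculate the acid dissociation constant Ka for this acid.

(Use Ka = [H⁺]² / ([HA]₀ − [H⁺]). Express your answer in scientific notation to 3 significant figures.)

[H⁺] = 10^(−pH) = 10^(−3.86) = 1.380e-04 M. For HA ⇌ H⁺ + A⁻, Ka = [H⁺][A⁻]/[HA] = [H⁺]² / ([HA]₀ − [H⁺]) = (1.380e-04)² / (0.054 − 1.380e-04) = 3.54e-07.

K_a = 3.54e-07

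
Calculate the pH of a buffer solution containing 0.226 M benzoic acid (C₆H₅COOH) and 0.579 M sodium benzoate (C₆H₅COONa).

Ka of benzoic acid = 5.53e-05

pKa = -log(5.53e-05) = 4.26. pH = pKa + log([A⁻]/[HA]) = 4.26 + log(0.579/0.226)

pH = 4.67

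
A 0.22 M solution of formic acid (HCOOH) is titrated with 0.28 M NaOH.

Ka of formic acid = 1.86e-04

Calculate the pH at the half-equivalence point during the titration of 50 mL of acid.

At half-equivalence [HA] = [A⁻], so Henderson-Hasselbalch gives pH = pKa = -log(1.86e-04) = 3.73.

pH = pKa = 3.73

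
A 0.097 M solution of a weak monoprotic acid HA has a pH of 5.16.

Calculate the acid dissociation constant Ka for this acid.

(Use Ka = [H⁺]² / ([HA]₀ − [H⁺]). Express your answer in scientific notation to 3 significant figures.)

[H⁺] = 10^(−pH) = 10^(−5.16) = 6.918e-06 M. For HA ⇌ H⁺ + A⁻, Ka = [H⁺][A⁻]/[HA] = [H⁺]² / ([HA]₀ − [H⁺]) = (6.918e-06)² / (0.097 − 6.918e-06) = 4.93e-10.

K_a = 4.93e-10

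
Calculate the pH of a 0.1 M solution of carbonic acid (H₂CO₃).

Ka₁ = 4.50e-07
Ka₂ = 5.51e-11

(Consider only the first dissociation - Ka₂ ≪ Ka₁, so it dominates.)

First dissociation dominates. From Ka₁ = [H⁺][HA⁻]/[H₂A], x² + Ka₁·x − Ka₁·C = 0 with C = 0.1 M and Ka₁ = 4.50e-07. Solving: [H⁺] = (−Ka₁ + √(Ka₁² + 4·Ka₁·C)) / 2 = 2.1191e-04 M. pH = -log(2.1191e-04) = 3.67.

pH = 3.67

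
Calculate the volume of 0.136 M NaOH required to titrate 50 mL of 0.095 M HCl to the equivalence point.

At equivalence: moles acid = moles base. moles HCl = 0.095 × 50/1000 = 0.00475 mol. V_base = moles / 0.136 × 1000 = 34.9 mL.

V_{base} = 34.9 mL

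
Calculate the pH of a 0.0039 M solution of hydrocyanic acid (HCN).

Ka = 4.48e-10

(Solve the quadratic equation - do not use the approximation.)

x² + Ka×x - Ka×C = 0. Using quadratic formula: [H⁺] = 1.3216e-06

pH = 5.88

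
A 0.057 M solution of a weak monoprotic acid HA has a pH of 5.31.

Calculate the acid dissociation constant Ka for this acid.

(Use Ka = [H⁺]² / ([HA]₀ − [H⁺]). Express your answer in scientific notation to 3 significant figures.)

[H⁺] = 10^(−pH) = 10^(−5.31) = 4.898e-06 M. For HA ⇌ H⁺ + A⁻, Ka = [H⁺][A⁻]/[HA] = [H⁺]² / ([HA]₀ − [H⁺]) = (4.898e-06)² / (0.057 − 4.898e-06) = 4.21e-10.

K_a = 4.21e-10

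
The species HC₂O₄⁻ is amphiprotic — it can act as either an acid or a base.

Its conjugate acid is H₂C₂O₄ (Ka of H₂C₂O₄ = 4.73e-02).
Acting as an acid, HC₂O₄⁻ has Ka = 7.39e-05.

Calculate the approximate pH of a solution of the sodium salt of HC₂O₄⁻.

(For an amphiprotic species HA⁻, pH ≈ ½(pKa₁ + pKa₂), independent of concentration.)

pKa₁ = -log(4.73e-02) = 1.33; pKa₂ = -log(7.39e-05) = 4.13. For an amphiprotic species, pH ≈ ½(pKa₁ + pKa₂) = ½(1.33 + 4.13) = 2.73.

pH = 2.73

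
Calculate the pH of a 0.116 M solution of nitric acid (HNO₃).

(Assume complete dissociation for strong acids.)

[H⁺] = 0.116 M for strong acid. pH = -log[H⁺] = -log(0.116)

pH = 0.94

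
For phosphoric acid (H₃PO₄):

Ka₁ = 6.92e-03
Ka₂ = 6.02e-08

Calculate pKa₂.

pKa₂ = -log(Ka₂) = -log(6.02e-08) = 7.22.

pK_{a2} = 7.22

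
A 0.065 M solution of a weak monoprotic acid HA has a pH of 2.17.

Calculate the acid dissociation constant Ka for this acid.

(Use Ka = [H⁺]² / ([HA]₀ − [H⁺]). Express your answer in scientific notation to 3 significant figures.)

[H⁺] = 10^(−pH) = 10^(−2.17) = 6.761e-03 M. For HA ⇌ H⁺ + A⁻, Ka = [H⁺][A⁻]/[HA] = [H⁺]² / ([HA]₀ − [H⁺]) = (6.761e-03)² / (0.065 − 6.761e-03) = 7.85e-04.

K_a = 7.85e-04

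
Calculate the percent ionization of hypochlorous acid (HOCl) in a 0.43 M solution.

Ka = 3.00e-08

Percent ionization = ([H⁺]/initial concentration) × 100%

Using Ka equilibrium: x² + Ka×x - Ka×C = 0. Solving: [H⁺] = 1.1356e-04. Percent = (1.1356e-04/0.43) × 100

Percent ionization = 0.0264%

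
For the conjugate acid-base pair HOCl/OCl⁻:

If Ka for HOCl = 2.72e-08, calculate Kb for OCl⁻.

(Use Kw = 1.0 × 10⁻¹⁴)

For a conjugate pair Ka × Kb = Kw, so Kb = Kw/Ka = 1.0 × 10⁻¹⁴ / 2.72e-08 = 3.68e-07.

K_b = 3.68e-07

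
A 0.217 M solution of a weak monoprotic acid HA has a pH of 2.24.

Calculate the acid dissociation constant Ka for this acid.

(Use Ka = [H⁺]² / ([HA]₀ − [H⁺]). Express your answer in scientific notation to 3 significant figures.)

[H⁺] = 10^(−pH) = 10^(−2.24) = 5.754e-03 M. For HA ⇌ H⁺ + A⁻, Ka = [H⁺][A⁻]/[HA] = [H⁺]² / ([HA]₀ − [H⁺]) = (5.754e-03)² / (0.217 − 5.754e-03) = 1.57e-04.

K_a = 1.57e-04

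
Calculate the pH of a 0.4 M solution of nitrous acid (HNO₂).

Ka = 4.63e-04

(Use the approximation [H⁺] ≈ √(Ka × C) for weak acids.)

[H⁺] = √(Ka × C) = √(4.63e-04 × 0.4) = 1.3609e-02. pH = -log(1.3609e-02)

pH = 1.87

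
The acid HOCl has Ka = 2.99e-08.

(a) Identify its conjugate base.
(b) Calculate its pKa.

(a) The conjugate base is formed by removing one H⁺ from HOCl, giving OCl⁻. (b) pKa = -log(Ka) = -log(2.99e-08) = 7.52.

Conjugate base: OCl⁻; pK_a = 7.52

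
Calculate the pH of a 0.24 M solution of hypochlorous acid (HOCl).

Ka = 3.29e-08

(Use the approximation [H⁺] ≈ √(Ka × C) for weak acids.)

[H⁺] = √(Ka × C) = √(3.29e-08 × 0.24) = 8.8859e-05. pH = -log(8.8859e-05)

pH = 4.05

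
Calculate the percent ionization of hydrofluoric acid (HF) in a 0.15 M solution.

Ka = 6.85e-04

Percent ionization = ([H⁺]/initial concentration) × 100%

Using Ka equilibrium: x² + Ka×x - Ka×C = 0. Solving: [H⁺] = 9.7999e-03. Percent = (9.7999e-03/0.15) × 100

Percent ionization = 6.53%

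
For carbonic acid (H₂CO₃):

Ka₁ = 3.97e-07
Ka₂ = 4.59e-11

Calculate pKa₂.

pKa₂ = -log(Ka₂) = -log(4.59e-11) = 10.34.

pK_{a2} = 10.34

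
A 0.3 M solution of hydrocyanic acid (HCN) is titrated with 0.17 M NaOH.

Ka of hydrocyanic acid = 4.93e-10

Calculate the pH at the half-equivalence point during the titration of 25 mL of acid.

At half-equivalence [HA] = [A⁻], so Henderson-Hasselbalch gives pH = pKa = -log(4.93e-10) = 9.31.

pH = pKa = 9.31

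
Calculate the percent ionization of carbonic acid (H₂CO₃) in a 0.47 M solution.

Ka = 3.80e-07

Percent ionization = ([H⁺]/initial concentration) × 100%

Using Ka equilibrium: x² + Ka×x - Ka×C = 0. Solving: [H⁺] = 4.2242e-04. Percent = (4.2242e-04/0.47) × 100

Percent ionization = 0.0899%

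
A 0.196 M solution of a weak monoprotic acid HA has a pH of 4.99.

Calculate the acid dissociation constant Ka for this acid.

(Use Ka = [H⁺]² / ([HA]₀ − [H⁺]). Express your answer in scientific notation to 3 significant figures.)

[H⁺] = 10^(−pH) = 10^(−4.99) = 1.023e-05 M. For HA ⇌ H⁺ + A⁻, Ka = [H⁺][A⁻]/[HA] = [H⁺]² / ([HA]₀ − [H⁺]) = (1.023e-05)² / (0.196 − 1.023e-05) = 5.34e-10.

K_a = 5.34e-10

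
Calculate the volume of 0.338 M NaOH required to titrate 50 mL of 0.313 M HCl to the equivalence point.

At equivalence: moles acid = moles base. moles HCl = 0.313 × 50/1000 = 0.01565 mol. V_base = moles / 0.338 × 1000 = 46.3 mL.

V_{base} = 46.3 mL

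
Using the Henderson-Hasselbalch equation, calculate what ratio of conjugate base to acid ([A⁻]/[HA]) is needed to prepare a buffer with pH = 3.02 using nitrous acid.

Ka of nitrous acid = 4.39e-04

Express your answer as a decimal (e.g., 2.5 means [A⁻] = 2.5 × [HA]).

pKa = -log(4.39e-04) = 3.3575. pH = pKa + log([A⁻]/[HA]), so log([A⁻]/[HA]) = pH − pKa = 3.02 − 3.3575 = -0.3375. [A⁻]/[HA] = 10^(-0.3375) = 0.460

[A⁻]/[HA] = 0.460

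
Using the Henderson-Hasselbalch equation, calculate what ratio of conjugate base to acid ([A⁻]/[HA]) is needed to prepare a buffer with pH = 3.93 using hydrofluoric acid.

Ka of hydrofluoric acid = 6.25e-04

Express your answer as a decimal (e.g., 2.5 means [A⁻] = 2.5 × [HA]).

pKa = -log(6.25e-04) = 3.2041. pH = pKa + log([A⁻]/[HA]), so log([A⁻]/[HA]) = pH − pKa = 3.93 − 3.2041 = 0.7259. [A⁻]/[HA] = 10^(0.7259) = 5.32

[A⁻]/[HA] = 5.32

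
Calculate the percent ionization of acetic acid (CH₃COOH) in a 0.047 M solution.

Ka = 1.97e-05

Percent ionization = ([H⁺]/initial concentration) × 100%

Using Ka equilibrium: x² + Ka×x - Ka×C = 0. Solving: [H⁺] = 9.5244e-04. Percent = (9.5244e-04/0.047) × 100

Percent ionization = 2.03%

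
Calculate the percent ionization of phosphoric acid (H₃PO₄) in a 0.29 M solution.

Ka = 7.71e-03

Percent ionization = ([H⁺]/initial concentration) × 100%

Using Ka equilibrium: x² + Ka×x - Ka×C = 0. Solving: [H⁺] = 4.3587e-02. Percent = (4.3587e-02/0.29) × 100

Percent ionization = 15%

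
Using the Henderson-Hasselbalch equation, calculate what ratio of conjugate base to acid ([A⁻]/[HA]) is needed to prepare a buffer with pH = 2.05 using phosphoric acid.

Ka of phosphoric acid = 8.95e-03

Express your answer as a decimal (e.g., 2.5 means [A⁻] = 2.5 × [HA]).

pKa = -log(8.95e-03) = 2.0482. pH = pKa + log([A⁻]/[HA]), so log([A⁻]/[HA]) = pH − pKa = 2.05 − 2.0482 = 0.0018. [A⁻]/[HA] = 10^(0.0018) = 1.00

[A⁻]/[HA] = 1.00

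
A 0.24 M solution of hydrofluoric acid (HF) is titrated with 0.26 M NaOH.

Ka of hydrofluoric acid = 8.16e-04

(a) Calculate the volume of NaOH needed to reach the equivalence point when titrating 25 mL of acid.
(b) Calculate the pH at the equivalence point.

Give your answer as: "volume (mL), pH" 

moles acid = 0.24 × 25/1000 = 0.006 mol; V_base = moles/0.26 × 1000 = 23.1 mL. At equivalence only the conjugate base is present: [A⁻] = 0.006/0.048 = 1.2480e-01 M. Kb = Kw/Ka = 1.23e-11; [OH⁻] = √(Kb × [A⁻]) = 1.2367e-06; pOH = 5.91; pH = 14 - pOH = 8.09.

V = 23.1 mL, pH = 8.09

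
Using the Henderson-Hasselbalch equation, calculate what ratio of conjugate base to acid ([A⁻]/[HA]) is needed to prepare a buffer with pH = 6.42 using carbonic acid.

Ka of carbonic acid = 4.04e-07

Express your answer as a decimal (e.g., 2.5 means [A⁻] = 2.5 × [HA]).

pKa = -log(4.04e-07) = 6.3936. pH = pKa + log([A⁻]/[HA]), so log([A⁻]/[HA]) = pH − pKa = 6.42 − 6.3936 = 0.0264. [A⁻]/[HA] = 10^(0.0264) = 1.06

[A⁻]/[HA] = 1.06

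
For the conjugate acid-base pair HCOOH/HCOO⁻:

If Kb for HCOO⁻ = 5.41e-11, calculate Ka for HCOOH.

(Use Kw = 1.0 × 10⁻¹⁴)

For a conjugate pair Ka × Kb = Kw, so Ka = Kw/Kb = 1.0 × 10⁻¹⁴ / 5.41e-11 = 1.85e-04.

K_a = 1.85e-04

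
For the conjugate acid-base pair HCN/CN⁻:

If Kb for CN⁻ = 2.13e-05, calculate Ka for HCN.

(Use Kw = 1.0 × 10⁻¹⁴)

For a conjugate pair Ka × Kb = Kw, so Ka = Kw/Kb = 1.0 × 10⁻¹⁴ / 2.13e-05 = 4.69e-10.

K_a = 4.69e-10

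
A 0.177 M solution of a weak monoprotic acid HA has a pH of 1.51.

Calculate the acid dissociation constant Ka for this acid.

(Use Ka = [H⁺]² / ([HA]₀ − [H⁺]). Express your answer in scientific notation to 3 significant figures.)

[H⁺] = 10^(−pH) = 10^(−1.51) = 3.090e-02 M. For HA ⇌ H⁺ + A⁻, Ka = [H⁺][A⁻]/[HA] = [H⁺]² / ([HA]₀ − [H⁺]) = (3.090e-02)² / (0.177 − 3.090e-02) = 6.54e-03.

K_a = 6.54e-03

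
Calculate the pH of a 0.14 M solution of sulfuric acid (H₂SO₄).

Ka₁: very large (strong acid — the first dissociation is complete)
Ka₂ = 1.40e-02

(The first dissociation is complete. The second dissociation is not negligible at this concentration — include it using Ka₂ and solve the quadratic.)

First dissociation is complete: [H⁺]₀ = [HSO₄⁻]₀ = C = 0.14 M. Second dissociation HSO₄⁻ ⇌ H⁺ + SO₄²⁻: let x = [SO₄²⁻]. Ka₂ = (C + x)·x / (C − x) = 1.40e-02 → x² + (C + Ka₂)·x − Ka₂·C = 0 → x² + 0.15400·x − 1.960e-03 = 0. x = (−0.15400 + √(0.15400² + 4 × 1.960e-03)) / 2 = 1.1820e-02 M. [H⁺] = C + x = 0.14 + 1.1820e-02 = 1.5182e-01 M. pH = -log(1.5182e-01) = 0.82.

pH = 0.82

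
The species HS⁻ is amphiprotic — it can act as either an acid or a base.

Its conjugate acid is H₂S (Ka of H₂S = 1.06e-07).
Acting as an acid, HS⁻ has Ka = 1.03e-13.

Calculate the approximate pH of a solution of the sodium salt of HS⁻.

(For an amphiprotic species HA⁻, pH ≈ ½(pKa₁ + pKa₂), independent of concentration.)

pKa₁ = -log(1.06e-07) = 6.97; pKa₂ = -log(1.03e-13) = 12.99. For an amphiprotic species, pH ≈ ½(pKa₁ + pKa₂) = ½(6.97 + 12.99) = 9.98.

pH = 9.98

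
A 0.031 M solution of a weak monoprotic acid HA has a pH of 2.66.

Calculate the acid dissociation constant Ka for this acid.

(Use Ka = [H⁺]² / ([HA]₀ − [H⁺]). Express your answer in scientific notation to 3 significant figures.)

[H⁺] = 10^(−pH) = 10^(−2.66) = 2.188e-03 M. For HA ⇌ H⁺ + A⁻, Ka = [H⁺][A⁻]/[HA] = [H⁺]² / ([HA]₀ − [H⁺]) = (2.188e-03)² / (0.031 − 2.188e-03) = 1.66e-04.

K_a = 1.66e-04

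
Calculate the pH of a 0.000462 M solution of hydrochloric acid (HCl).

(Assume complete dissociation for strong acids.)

[H⁺] = 0.000462 M for strong acid. pH = -log[H⁺] = -log(0.000462)

pH = 3.34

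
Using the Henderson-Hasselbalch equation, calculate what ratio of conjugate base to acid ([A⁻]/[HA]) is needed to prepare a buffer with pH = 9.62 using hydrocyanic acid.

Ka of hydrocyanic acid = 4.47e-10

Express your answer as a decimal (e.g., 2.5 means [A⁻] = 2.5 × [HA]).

pKa = -log(4.47e-10) = 9.3497. pH = pKa + log([A⁻]/[HA]), so log([A⁻]/[HA]) = pH − pKa = 9.62 − 9.3497 = 0.2703. [A⁻]/[HA] = 10^(0.2703) = 1.86

[A⁻]/[HA] = 1.86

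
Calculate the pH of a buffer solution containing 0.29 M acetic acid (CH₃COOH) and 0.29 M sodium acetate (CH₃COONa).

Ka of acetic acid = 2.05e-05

pKa = -log(2.05e-05) = 4.69. pH = pKa + log([A⁻]/[HA]) = 4.69 + log(0.29/0.29)

pH = 4.69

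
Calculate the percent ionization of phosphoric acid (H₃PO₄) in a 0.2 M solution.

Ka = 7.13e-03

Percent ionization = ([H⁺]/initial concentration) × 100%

Using Ka equilibrium: x² + Ka×x - Ka×C = 0. Solving: [H⁺] = 3.4365e-02. Percent = (3.4365e-02/0.2) × 100

Percent ionization = 17.2%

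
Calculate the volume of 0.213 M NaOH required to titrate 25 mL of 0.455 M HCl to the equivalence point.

At equivalence: moles acid = moles base. moles HCl = 0.455 × 25/1000 = 0.01137 mol. V_base = moles / 0.213 × 1000 = 53.4 mL.

V_{base} = 53.4 mL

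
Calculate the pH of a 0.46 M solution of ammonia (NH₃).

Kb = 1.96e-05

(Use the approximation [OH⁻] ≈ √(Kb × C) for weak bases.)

[OH⁻] = √(Kb × C) = √(1.96e-05 × 0.46) = 3.0027e-03. pOH = 2.52, pH = 14 - pOH

pH = 11.48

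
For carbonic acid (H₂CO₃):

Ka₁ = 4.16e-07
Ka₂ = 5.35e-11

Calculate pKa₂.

pKa₂ = -log(Ka₂) = -log(5.35e-11) = 10.27.

pK_{a2} = 10.27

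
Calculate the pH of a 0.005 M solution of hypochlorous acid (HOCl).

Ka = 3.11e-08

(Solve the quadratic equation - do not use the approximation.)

x² + Ka×x - Ka×C = 0. Using quadratic formula: [H⁺] = 1.2454e-05

pH = 4.90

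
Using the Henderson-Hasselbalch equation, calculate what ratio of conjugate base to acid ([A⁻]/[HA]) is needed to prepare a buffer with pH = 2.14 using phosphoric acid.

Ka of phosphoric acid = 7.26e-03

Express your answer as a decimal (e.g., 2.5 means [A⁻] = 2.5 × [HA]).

pKa = -log(7.26e-03) = 2.1391. pH = pKa + log([A⁻]/[HA]), so log([A⁻]/[HA]) = pH − pKa = 2.14 − 2.1391 = 0.0009. [A⁻]/[HA] = 10^(0.0009) = 1.00

[A⁻]/[HA] = 1.00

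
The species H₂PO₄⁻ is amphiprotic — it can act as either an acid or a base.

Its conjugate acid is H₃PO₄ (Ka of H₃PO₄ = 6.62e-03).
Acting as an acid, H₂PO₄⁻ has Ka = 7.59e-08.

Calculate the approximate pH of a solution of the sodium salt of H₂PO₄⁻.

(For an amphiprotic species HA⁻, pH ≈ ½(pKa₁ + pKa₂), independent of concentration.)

pKa₁ = -log(6.62e-03) = 2.18; pKa₂ = -log(7.59e-08) = 7.12. For an amphiprotic species, pH ≈ ½(pKa₁ + pKa₂) = ½(2.18 + 7.12) = 4.65.

pH = 4.65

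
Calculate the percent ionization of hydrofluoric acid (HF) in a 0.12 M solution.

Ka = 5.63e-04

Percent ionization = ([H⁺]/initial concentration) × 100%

Using Ka equilibrium: x² + Ka×x - Ka×C = 0. Solving: [H⁺] = 7.9428e-03. Percent = (7.9428e-03/0.12) × 100

Percent ionization = 6.62%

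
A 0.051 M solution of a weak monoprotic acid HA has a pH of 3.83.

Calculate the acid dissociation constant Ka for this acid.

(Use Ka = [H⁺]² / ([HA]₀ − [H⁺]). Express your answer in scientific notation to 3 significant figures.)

[H⁺] = 10^(−pH) = 10^(−3.83) = 1.479e-04 M. For HA ⇌ H⁺ + A⁻, Ka = [H⁺][A⁻]/[HA] = [H⁺]² / ([HA]₀ − [H⁺]) = (1.479e-04)² / (0.051 − 1.479e-04) = 4.30e-07.

K_a = 4.30e-07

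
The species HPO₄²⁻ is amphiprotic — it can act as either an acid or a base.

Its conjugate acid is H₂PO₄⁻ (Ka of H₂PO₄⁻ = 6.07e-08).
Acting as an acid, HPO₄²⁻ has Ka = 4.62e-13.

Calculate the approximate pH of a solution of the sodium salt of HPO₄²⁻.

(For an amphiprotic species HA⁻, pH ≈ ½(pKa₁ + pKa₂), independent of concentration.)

pKa₁ = -log(6.07e-08) = 7.22; pKa₂ = -log(4.62e-13) = 12.34. For an amphiprotic species, pH ≈ ½(pKa₁ + pKa₂) = ½(7.22 + 12.34) = 9.78.

pH = 9.78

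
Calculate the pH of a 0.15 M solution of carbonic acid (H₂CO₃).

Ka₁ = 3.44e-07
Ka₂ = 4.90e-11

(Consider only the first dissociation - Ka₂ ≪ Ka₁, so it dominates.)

First dissociation dominates. From Ka₁ = [H⁺][HA⁻]/[H₂A], x² + Ka₁·x − Ka₁·C = 0 with C = 0.15 M and Ka₁ = 3.44e-07. Solving: [H⁺] = (−Ka₁ + √(Ka₁² + 4·Ka₁·C)) / 2 = 2.2698e-04 M. pH = -log(2.2698e-04) = 3.64.

pH = 3.64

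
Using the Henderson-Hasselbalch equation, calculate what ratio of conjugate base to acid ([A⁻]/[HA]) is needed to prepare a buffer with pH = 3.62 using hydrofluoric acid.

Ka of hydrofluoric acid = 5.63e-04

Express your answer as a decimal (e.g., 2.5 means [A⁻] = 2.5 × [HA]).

pKa = -log(5.63e-04) = 3.2495. pH = pKa + log([A⁻]/[HA]), so log([A⁻]/[HA]) = pH − pKa = 3.62 − 3.2495 = 0.3705. [A⁻]/[HA] = 10^(0.3705) = 2.35

[A⁻]/[HA] = 2.35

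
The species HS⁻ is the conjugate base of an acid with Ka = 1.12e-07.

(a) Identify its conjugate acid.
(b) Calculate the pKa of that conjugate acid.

(a) The conjugate acid is formed by adding one H⁺ to HS⁻, giving H₂S. (b) pKa = -log(Ka) = -log(1.12e-07) = 6.95.

Conjugate acid: H₂S; pK_a = 6.95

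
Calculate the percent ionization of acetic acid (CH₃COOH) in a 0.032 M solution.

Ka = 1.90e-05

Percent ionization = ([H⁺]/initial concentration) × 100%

Using Ka equilibrium: x² + Ka×x - Ka×C = 0. Solving: [H⁺] = 7.7030e-04. Percent = (7.7030e-04/0.032) × 100

Percent ionization = 2.41%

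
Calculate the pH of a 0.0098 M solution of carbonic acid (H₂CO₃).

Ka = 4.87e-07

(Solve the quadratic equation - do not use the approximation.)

x² + Ka×x - Ka×C = 0. Using quadratic formula: [H⁺] = 6.8841e-05

pH = 4.16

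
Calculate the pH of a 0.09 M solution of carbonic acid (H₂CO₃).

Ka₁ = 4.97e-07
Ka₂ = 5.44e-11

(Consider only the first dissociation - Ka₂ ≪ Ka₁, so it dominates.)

First dissociation dominates. From Ka₁ = [H⁺][HA⁻]/[H₂A], x² + Ka₁·x − Ka₁·C = 0 with C = 0.09 M and Ka₁ = 4.97e-07. Solving: [H⁺] = (−Ka₁ + √(Ka₁² + 4·Ka₁·C)) / 2 = 2.1125e-04 M. pH = -log(2.1125e-04) = 3.68.

pH = 3.68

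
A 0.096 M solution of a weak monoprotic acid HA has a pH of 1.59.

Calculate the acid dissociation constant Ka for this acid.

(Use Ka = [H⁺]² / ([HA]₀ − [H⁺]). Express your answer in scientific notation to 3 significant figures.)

[H⁺] = 10^(−pH) = 10^(−1.59) = 2.570e-02 M. For HA ⇌ H⁺ + A⁻, Ka = [H⁺][A⁻]/[HA] = [H⁺]² / ([HA]₀ − [H⁺]) = (2.570e-02)² / (0.096 − 2.570e-02) = 9.40e-03.

K_a = 9.40e-03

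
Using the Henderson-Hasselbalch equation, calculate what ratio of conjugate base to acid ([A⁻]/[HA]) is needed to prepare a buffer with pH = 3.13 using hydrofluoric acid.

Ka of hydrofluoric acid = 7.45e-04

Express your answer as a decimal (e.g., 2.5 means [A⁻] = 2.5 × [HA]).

pKa = -log(7.45e-04) = 3.1278. pH = pKa + log([A⁻]/[HA]), so log([A⁻]/[HA]) = pH − pKa = 3.13 − 3.1278 = 0.0022. [A⁻]/[HA] = 10^(0.0022) = 1.00

[A⁻]/[HA] = 1.00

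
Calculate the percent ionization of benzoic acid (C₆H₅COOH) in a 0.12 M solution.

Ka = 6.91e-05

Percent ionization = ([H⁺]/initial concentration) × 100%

Using Ka equilibrium: x² + Ka×x - Ka×C = 0. Solving: [H⁺] = 2.8452e-03. Percent = (2.8452e-03/0.12) × 100

Percent ionization = 2.37%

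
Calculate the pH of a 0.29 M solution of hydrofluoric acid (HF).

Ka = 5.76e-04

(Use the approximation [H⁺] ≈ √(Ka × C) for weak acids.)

[H⁺] = √(Ka × C) = √(5.76e-04 × 0.29) = 1.2924e-02. pH = -log(1.2924e-02)

pH = 1.89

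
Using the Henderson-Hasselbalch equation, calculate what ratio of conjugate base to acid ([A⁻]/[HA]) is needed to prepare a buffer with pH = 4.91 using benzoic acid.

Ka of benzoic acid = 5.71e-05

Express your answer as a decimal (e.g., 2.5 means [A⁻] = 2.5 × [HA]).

pKa = -log(5.71e-05) = 4.2434. pH = pKa + log([A⁻]/[HA]), so log([A⁻]/[HA]) = pH − pKa = 4.91 − 4.2434 = 0.6666. [A⁻]/[HA] = 10^(0.6666) = 4.64

[A⁻]/[HA] = 4.64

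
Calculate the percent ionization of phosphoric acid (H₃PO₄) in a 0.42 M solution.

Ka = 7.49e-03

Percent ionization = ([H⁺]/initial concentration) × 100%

Using Ka equilibrium: x² + Ka×x - Ka×C = 0. Solving: [H⁺] = 5.2467e-02. Percent = (5.2467e-02/0.42) × 100

Percent ionization = 12.5%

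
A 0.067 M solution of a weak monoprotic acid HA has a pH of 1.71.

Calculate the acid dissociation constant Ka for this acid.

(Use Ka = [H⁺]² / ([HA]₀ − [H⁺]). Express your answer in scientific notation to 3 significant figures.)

[H⁺] = 10^(−pH) = 10^(−1.71) = 1.950e-02 M. For HA ⇌ H⁺ + A⁻, Ka = [H⁺][A⁻]/[HA] = [H⁺]² / ([HA]₀ − [H⁺]) = (1.950e-02)² / (0.067 − 1.950e-02) = 8.00e-03.

K_a = 8.00e-03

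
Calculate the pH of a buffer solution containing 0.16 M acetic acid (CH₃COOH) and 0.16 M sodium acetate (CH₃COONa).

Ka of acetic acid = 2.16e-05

pKa = -log(2.16e-05) = 4.67. pH = pKa + log([A⁻]/[HA]) = 4.67 + log(0.16/0.16)

pH = 4.67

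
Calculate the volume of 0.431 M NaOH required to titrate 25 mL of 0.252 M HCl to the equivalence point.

At equivalence: moles acid = moles base. moles HCl = 0.252 × 25/1000 = 0.0063 mol. V_base = moles / 0.431 × 1000 = 14.6 mL.

V_{base} = 14.6 mL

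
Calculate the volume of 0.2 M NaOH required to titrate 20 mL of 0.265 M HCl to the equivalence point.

At equivalence: moles acid = moles base. moles HCl = 0.265 × 20/1000 = 0.0053 mol. V_base = moles / 0.2 × 1000 = 26.5 mL.

V_{base} = 26.5 mL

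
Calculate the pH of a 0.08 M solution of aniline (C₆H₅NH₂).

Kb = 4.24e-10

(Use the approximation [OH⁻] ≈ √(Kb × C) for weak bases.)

[OH⁻] = √(Kb × C) = √(4.24e-10 × 0.08) = 5.8241e-06. pOH = 5.23, pH = 14 - pOH

pH = 8.77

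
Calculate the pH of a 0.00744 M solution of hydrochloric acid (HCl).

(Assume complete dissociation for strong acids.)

[H⁺] = 0.00744 M for strong acid. pH = -log[H⁺] = -log(0.00744)

pH = 2.13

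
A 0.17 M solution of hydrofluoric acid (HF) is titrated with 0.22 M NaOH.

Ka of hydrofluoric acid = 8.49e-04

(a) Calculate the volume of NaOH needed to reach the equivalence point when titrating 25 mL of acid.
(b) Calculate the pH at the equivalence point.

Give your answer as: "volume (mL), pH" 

moles acid = 0.17 × 25/1000 = 0.00425 mol; V_base = moles/0.22 × 1000 = 19.3 mL. At equivalence only the conjugate base is present: [A⁻] = 0.00425/0.044 = 9.5897e-02 M. Kb = Kw/Ka = 1.18e-11; [OH⁻] = √(Kb × [A⁻]) = 1.0628e-06; pOH = 5.97; pH = 14 - pOH = 8.03.

V = 19.3 mL, pH = 8.03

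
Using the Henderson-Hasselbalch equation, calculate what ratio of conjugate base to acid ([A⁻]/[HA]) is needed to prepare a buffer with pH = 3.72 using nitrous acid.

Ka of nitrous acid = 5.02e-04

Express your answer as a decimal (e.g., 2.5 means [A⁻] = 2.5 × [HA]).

pKa = -log(5.02e-04) = 3.2993. pH = pKa + log([A⁻]/[HA]), so log([A⁻]/[HA]) = pH − pKa = 3.72 − 3.2993 = 0.4207. [A⁻]/[HA] = 10^(0.4207) = 2.63

[A⁻]/[HA] = 2.63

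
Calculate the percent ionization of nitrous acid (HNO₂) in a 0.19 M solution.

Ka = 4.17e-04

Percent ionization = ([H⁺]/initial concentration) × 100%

Using Ka equilibrium: x² + Ka×x - Ka×C = 0. Solving: [H⁺] = 8.6951e-03. Percent = (8.6951e-03/0.19) × 100

Percent ionization = 4.58%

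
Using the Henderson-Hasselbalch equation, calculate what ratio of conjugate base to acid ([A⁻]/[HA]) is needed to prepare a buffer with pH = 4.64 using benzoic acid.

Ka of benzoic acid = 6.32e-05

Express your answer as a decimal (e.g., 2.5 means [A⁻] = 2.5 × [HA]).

pKa = -log(6.32e-05) = 4.1993. pH = pKa + log([A⁻]/[HA]), so log([A⁻]/[HA]) = pH − pKa = 4.64 − 4.1993 = 0.4407. [A⁻]/[HA] = 10^(0.4407) = 2.76

[A⁻]/[HA] = 2.76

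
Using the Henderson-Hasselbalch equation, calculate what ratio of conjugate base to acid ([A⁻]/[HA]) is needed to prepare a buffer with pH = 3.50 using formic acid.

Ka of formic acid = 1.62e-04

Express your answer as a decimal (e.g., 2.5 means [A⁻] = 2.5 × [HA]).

pKa = -log(1.62e-04) = 3.7905. pH = pKa + log([A⁻]/[HA]), so log([A⁻]/[HA]) = pH − pKa = 3.50 − 3.7905 = -0.2905. [A⁻]/[HA] = 10^(-0.2905) = 0.512

[A⁻]/[HA] = 0.512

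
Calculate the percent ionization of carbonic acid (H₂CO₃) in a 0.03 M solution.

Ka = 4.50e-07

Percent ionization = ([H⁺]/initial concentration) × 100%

Using Ka equilibrium: x² + Ka×x - Ka×C = 0. Solving: [H⁺] = 1.1596e-04. Percent = (1.1596e-04/0.03) × 100

Percent ionization = 0.387%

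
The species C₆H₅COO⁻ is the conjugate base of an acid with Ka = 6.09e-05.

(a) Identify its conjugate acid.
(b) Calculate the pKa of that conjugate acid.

(a) The conjugate acid is formed by adding one H⁺ to C₆H₅COO⁻, giving C₆H₅COOH. (b) pKa = -log(Ka) = -log(6.09e-05) = 4.22.

Conjugate acid: C₆H₅COOH; pK_a = 4.22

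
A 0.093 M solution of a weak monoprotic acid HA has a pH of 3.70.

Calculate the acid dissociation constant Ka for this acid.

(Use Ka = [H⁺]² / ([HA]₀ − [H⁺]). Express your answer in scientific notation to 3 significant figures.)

[H⁺] = 10^(−pH) = 10^(−3.70) = 1.995e-04 M. For HA ⇌ H⁺ + A⁻, Ka = [H⁺][A⁻]/[HA] = [H⁺]² / ([HA]₀ − [H⁺]) = (1.995e-04)² / (0.093 − 1.995e-04) = 4.29e-07.

K_a = 4.29e-07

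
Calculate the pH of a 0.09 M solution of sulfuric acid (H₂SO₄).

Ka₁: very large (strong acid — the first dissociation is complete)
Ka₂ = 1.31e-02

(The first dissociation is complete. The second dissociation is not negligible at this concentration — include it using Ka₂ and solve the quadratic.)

First dissociation is complete: [H⁺]₀ = [HSO₄⁻]₀ = C = 0.09 M. Second dissociation HSO₄⁻ ⇌ H⁺ + SO₄²⁻: let x = [SO₄²⁻]. Ka₂ = (C + x)·x / (C − x) = 1.31e-02 → x² + (C + Ka₂)·x − Ka₂·C = 0 → x² + 0.10310·x − 1.179e-03 = 0. x = (−0.10310 + √(0.10310² + 4 × 1.179e-03)) / 2 = 1.0389e-02 M. [H⁺] = C + x = 0.09 + 1.0389e-02 = 1.0039e-01 M. pH = -log(1.0039e-01) = 1.00.

pH = 1.00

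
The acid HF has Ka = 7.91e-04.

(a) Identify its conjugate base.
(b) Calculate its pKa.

(a) The conjugate base is formed by removing one H⁺ from HF, giving F⁻. (b) pKa = -log(Ka) = -log(7.91e-04) = 3.10.

Conjugate base: F⁻; pK_a = 3.10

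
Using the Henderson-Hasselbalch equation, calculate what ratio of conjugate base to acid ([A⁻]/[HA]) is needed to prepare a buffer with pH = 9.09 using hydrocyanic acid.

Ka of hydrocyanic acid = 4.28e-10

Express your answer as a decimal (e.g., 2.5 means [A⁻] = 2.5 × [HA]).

pKa = -log(4.28e-10) = 9.3686. pH = pKa + log([A⁻]/[HA]), so log([A⁻]/[HA]) = pH − pKa = 9.09 − 9.3686 = -0.2786. [A⁻]/[HA] = 10^(-0.2786) = 0.527

[A⁻]/[HA] = 0.527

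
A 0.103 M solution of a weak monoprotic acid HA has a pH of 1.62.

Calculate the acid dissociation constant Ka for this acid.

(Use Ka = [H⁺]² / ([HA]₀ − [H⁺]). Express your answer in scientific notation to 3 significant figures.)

[H⁺] = 10^(−pH) = 10^(−1.62) = 2.399e-02 M. For HA ⇌ H⁺ + A⁻, Ka = [H⁺][A⁻]/[HA] = [H⁺]² / ([HA]₀ − [H⁺]) = (2.399e-02)² / (0.103 − 2.399e-02) = 7.28e-03.

K_a = 7.28e-03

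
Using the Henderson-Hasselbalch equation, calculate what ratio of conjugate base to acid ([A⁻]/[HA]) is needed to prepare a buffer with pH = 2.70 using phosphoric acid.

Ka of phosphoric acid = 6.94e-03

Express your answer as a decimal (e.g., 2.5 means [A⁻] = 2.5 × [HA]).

pKa = -log(6.94e-03) = 2.1586. pH = pKa + log([A⁻]/[HA]), so log([A⁻]/[HA]) = pH − pKa = 2.70 − 2.1586 = 0.5414. [A⁻]/[HA] = 10^(0.5414) = 3.48

[A⁻]/[HA] = 3.48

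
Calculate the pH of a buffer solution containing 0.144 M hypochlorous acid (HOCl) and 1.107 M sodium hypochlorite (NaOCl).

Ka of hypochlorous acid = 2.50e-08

pKa = -log(2.50e-08) = 7.60. pH = pKa + log([A⁻]/[HA]) = 7.60 + log(1.107/0.144)

pH = 8.49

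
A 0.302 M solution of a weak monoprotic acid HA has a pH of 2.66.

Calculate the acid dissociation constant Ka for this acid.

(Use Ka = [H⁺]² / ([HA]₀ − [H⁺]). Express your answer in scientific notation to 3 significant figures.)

[H⁺] = 10^(−pH) = 10^(−2.66) = 2.188e-03 M. For HA ⇌ H⁺ + A⁻, Ka = [H⁺][A⁻]/[HA] = [H⁺]² / ([HA]₀ − [H⁺]) = (2.188e-03)² / (0.302 − 2.188e-03) = 1.60e-05.

K_a = 1.60e-05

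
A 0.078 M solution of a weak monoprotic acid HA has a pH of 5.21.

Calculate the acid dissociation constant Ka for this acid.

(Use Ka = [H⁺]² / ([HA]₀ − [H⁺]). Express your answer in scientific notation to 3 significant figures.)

[H⁺] = 10^(−pH) = 10^(−5.21) = 6.166e-06 M. For HA ⇌ H⁺ + A⁻, Ka = [H⁺][A⁻]/[HA] = [H⁺]² / ([HA]₀ − [H⁺]) = (6.166e-06)² / (0.078 − 6.166e-06) = 4.87e-10.

K_a = 4.87e-10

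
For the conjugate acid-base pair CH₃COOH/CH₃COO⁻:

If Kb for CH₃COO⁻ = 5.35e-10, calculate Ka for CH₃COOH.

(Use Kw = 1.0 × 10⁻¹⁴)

For a conjugate pair Ka × Kb = Kw, so Ka = Kw/Kb = 1.0 × 10⁻¹⁴ / 5.35e-10 = 1.87e-05.

K_a = 1.87e-05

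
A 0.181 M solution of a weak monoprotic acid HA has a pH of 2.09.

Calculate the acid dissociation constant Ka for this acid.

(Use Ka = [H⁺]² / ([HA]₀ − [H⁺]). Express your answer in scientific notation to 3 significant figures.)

[H⁺] = 10^(−pH) = 10^(−2.09) = 8.128e-03 M. For HA ⇌ H⁺ + A⁻, Ka = [H⁺][A⁻]/[HA] = [H⁺]² / ([HA]₀ − [H⁺]) = (8.128e-03)² / (0.181 − 8.128e-03) = 3.82e-04.

K_a = 3.82e-04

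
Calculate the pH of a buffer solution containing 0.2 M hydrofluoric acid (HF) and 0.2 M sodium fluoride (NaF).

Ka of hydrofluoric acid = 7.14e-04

pKa = -log(7.14e-04) = 3.15. pH = pKa + log([A⁻]/[HA]) = 3.15 + log(0.2/0.2)

pH = 3.15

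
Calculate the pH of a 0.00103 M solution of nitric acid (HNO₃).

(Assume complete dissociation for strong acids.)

[H⁺] = 0.00103 M for strong acid. pH = -log[H⁺] = -log(0.00103)

pH = 2.99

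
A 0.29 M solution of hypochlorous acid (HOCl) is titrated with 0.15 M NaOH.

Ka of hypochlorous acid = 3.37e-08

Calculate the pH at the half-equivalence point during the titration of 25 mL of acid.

At half-equivalence [HA] = [A⁻], so Henderson-Hasselbalch gives pH = pKa = -log(3.37e-08) = 7.47.

pH = pKa = 7.47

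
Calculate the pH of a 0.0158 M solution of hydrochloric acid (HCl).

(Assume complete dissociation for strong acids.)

[H⁺] = 0.0158 M for strong acid. pH = -log[H⁺] = -log(0.0158)

pH = 1.80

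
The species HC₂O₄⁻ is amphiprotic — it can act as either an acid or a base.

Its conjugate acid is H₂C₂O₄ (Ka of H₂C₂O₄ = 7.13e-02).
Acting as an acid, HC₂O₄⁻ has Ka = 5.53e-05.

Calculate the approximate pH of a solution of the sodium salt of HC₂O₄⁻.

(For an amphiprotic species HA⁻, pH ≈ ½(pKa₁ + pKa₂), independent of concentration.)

pKa₁ = -log(7.13e-02) = 1.15; pKa₂ = -log(5.53e-05) = 4.26. For an amphiprotic species, pH ≈ ½(pKa₁ + pKa₂) = ½(1.15 + 4.26) = 2.70.

pH = 2.70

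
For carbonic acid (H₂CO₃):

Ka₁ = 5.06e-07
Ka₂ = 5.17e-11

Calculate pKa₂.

pKa₂ = -log(Ka₂) = -log(5.17e-11) = 10.29.

pK_{a2} = 10.29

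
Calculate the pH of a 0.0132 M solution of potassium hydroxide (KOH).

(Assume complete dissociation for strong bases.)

[OH⁻] = 0.0132 M for strong base. pOH = -log[OH⁻] = 1.88, pH = 14 - pOH

pH = 12.12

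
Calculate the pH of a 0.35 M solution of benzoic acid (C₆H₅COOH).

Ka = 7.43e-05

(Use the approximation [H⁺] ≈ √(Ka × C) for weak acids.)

[H⁺] = √(Ka × C) = √(7.43e-05 × 0.35) = 5.0995e-03. pH = -log(5.0995e-03)

pH = 2.29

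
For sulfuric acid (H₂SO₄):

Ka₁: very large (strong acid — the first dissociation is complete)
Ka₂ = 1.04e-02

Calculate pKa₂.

pKa₂ = -log(Ka₂) = -log(1.04e-02) = 1.98.

pK_{a2} = 1.98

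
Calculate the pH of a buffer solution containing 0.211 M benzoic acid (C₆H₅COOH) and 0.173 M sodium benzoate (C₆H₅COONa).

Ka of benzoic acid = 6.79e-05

pKa = -log(6.79e-05) = 4.17. pH = pKa + log([A⁻]/[HA]) = 4.17 + log(0.173/0.211)

pH = 4.08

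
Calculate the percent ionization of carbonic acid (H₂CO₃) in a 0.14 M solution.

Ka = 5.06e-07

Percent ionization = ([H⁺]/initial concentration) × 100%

Using Ka equilibrium: x² + Ka×x - Ka×C = 0. Solving: [H⁺] = 2.6590e-04. Percent = (2.6590e-04/0.14) × 100

Percent ionization = 0.19%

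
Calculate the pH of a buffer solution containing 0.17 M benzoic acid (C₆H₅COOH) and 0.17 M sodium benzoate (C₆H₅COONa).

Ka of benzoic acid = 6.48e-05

pKa = -log(6.48e-05) = 4.19. pH = pKa + log([A⁻]/[HA]) = 4.19 + log(0.17/0.17)

pH = 4.19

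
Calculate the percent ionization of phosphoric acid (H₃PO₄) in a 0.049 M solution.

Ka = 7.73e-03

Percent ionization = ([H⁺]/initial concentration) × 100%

Using Ka equilibrium: x² + Ka×x - Ka×C = 0. Solving: [H⁺] = 1.5977e-02. Percent = (1.5977e-02/0.049) × 100

Percent ionization = 32.6%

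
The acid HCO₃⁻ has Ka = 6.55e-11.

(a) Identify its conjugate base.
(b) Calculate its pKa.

(a) The conjugate base is formed by removing one H⁺ from HCO₃⁻, giving CO₃²⁻. (b) pKa = -log(Ka) = -log(6.55e-11) = 10.18.

Conjugate base: CO₃²⁻; pK_a = 10.18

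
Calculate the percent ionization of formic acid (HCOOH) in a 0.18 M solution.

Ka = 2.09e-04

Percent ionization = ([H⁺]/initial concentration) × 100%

Using Ka equilibrium: x² + Ka×x - Ka×C = 0. Solving: [H⁺] = 6.0299e-03. Percent = (6.0299e-03/0.18) × 100

Percent ionization = 3.35%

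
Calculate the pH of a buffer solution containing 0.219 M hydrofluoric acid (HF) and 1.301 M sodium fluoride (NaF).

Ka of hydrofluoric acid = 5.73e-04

pKa = -log(5.73e-04) = 3.24. pH = pKa + log([A⁻]/[HA]) = 3.24 + log(1.301/0.219)

pH = 4.02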